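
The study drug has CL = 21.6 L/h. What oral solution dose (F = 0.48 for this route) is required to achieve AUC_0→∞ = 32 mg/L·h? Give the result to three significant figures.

Dose = 1440 mg

Dose = CL × AUC_0→∞ / F
     = 21.6 × 32 / 0.48 = 1440 mg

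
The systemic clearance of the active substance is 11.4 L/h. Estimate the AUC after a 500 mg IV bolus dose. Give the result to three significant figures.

AUC_0→∞ = Dose_iv / CL
        = 500 / 11.4 = 43.8596 mg/L·h

AUC = 43.9 mg/L·h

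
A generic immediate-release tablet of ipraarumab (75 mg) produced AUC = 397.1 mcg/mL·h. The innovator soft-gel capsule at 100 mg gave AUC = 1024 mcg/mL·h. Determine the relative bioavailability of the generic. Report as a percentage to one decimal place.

F_rel = 51.7%

F_rel = (AUC_test/D_test) / (AUC_ref/D_ref)
      = (397.1/75) / (1024/100)
      = 5.29467 / 10.24 = 0.5171 = 51.71%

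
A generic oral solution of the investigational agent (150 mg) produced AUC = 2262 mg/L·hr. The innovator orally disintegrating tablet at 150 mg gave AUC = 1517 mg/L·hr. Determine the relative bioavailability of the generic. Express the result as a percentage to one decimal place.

F_rel = 149.1%

F_rel = (AUC_test/D_test) / (AUC_ref/D_ref)
      = (2262/150) / (1517/150)
      = 15.08 / 10.1133 = 1.4911 = 149.11%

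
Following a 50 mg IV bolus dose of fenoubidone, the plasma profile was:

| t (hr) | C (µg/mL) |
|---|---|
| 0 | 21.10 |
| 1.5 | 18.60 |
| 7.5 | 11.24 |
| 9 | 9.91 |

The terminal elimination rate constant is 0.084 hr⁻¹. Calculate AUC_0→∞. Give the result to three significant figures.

Trapezoidal AUC_0→9:
  [0→1.5]: (21.10+18.60)/2 × 1.5 = 29.775
  [1.5→7.5]: (18.60+11.24)/2 × 6 = 89.52
  [7.5→9]: (11.24+9.91)/2 × 1.5 = 15.8625
  Sum = 135.1575 µg/mL·hr
Extrapolated tail: C_last / k_e = 9.91 / 0.084 = 117.976
AUC_0→∞ = 135.1575 + 117.976 = 253.1335 µg/mL·hr

AUC = 253 µg/mL·hr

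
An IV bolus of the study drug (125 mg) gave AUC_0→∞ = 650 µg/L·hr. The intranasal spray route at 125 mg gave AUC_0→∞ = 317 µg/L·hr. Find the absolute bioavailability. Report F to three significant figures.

F = (AUC_ev / D_ev) / (AUC_iv / D_iv)
  = (317/125) / (650/125)
  = 2.536 / 5.2 = 0.4877

F = 0.488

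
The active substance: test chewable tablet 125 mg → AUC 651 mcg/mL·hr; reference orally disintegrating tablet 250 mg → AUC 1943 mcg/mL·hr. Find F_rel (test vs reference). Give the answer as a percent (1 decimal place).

F_rel = (AUC_test/D_test) / (AUC_ref/D_ref)
      = (651/125) / (1943/250)
      = 5.208 / 7.772 = 0.6701 = 67.01%

F_rel = 67.0%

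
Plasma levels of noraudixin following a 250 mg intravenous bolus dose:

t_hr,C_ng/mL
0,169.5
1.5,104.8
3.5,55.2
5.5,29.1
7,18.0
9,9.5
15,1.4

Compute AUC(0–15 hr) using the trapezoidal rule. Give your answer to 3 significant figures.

AUC = 546 ng/mL·hr

Trapezoidal AUC_0→15:
  [0→1.5]: (169.5+104.8)/2 × 1.5 = 205.725
  [1.5→3.5]: (104.8+55.2)/2 × 2 = 160.0
  [3.5→5.5]: (55.2+29.1)/2 × 2 = 84.3
  [5.5→7]: (29.1+18.0)/2 × 1.5 = 35.325
  [7→9]: (18.0+9.5)/2 × 2 = 27.5
  [9→15]: (9.5+1.4)/2 × 6 = 32.7
  Sum = 545.55 ng/mL·hr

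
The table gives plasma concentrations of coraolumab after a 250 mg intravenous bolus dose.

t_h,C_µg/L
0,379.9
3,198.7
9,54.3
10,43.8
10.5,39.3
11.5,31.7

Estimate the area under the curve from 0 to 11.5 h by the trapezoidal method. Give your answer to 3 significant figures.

AUC = 1730 µg/L·h

Trapezoidal AUC_0→11.5:
  [0→3]: (379.9+198.7)/2 × 3 = 867.9
  [3→9]: (198.7+54.3)/2 × 6 = 759.0
  [9→10]: (54.3+43.8)/2 × 1 = 49.05
  [10→10.5]: (43.8+39.3)/2 × 0.5 = 20.775
  [10.5→11.5]: (39.3+31.7)/2 × 1 = 35.5
  Sum = 1732.225 µg/L·h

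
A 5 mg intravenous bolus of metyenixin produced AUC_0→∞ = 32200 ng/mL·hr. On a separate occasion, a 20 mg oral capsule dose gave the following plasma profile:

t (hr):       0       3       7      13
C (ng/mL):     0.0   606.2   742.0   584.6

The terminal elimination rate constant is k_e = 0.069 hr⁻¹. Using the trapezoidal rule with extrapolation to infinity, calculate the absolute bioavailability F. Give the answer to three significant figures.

Trapezoidal AUC_0→13 (oral capsule):
  [0→3]: (0.0+606.2)/2 × 3 = 909.3
  [3→7]: (606.2+742.0)/2 × 4 = 2696.4
  [7→13]: (742.0+584.6)/2 × 6 = 3979.8
  Sum = 7585.5 ng/mL·hr
Tail: C_last/k_e = 584.6/0.069 = 8472.464
AUC_0→∞ (oral capsule) = 7585.5 + 8472.464 = 16057.964 ng/mL·hr
F = (AUC_ev/D_ev)/(AUC_iv/D_iv) = (16057.964/20)/(32200/5) = 802.8982/6440 = 0.1247

F = 0.125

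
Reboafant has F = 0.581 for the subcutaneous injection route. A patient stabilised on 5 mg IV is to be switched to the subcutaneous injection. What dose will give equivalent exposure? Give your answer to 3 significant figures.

D_subcutaneous = 8.61 mg

For equal systemic exposure: F × D_ev = D_iv
D_ev = D_iv / F = 5 / 0.581 = 8.60585 mg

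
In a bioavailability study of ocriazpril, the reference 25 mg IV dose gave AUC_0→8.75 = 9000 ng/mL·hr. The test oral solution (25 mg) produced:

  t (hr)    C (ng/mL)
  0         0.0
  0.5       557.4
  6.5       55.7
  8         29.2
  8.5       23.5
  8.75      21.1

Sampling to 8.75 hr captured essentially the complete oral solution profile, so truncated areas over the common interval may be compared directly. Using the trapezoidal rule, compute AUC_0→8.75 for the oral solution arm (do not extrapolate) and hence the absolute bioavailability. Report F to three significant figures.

Trapezoidal AUC_0→8.75 (oral solution):
  [0→0.5]: (0.0+557.4)/2 × 0.5 = 139.35
  [0.5→6.5]: (557.4+55.7)/2 × 6 = 1839.3
  [6.5→8]: (55.7+29.2)/2 × 1.5 = 63.675
  [8→8.5]: (29.2+23.5)/2 × 0.5 = 13.175
  [8.5→8.75]: (23.5+21.1)/2 × 0.25 = 5.575
  Sum = 2061.075 ng/mL·hr
F = (AUC_ev/D_ev)/(AUC_iv/D_iv) = (2061.075/25)/(9000/25) = 82.443/360 = 0.2290

F = 0.229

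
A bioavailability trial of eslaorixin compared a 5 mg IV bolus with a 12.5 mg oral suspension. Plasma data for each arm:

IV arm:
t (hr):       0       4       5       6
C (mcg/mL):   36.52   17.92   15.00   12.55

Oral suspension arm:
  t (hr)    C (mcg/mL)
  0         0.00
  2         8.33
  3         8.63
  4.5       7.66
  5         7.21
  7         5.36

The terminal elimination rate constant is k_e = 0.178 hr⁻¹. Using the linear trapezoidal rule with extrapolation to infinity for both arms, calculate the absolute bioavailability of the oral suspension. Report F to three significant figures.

F = 0.144

Trapezoidal AUC_0→6 (IV):
  [0→4]: (36.52+17.92)/2 × 4 = 108.88
  [4→5]: (17.92+15.00)/2 × 1 = 16.46
  [5→6]: (15.00+12.55)/2 × 1 = 13.775
  Sum = 139.115 mcg/mL·hr
IV tail: 12.55/0.178 = 70.506; AUC_iv,0→∞ = 139.115 + 70.506 = 209.621 mcg/mL·hr
Trapezoidal AUC_0→7 (oral suspension):
  [0→2]: (0.00+8.33)/2 × 2 = 8.33
  [2→3]: (8.33+8.63)/2 × 1 = 8.48
  [3→4.5]: (8.63+7.66)/2 × 1.5 = 12.2175
  [4.5→5]: (7.66+7.21)/2 × 0.5 = 3.7175
  [5→7]: (7.21+5.36)/2 × 2 = 12.57
  Sum = 45.315 mcg/mL·hr
oral suspension tail: 5.36/0.178 = 30.112; AUC_ev,0→∞ = 45.315 + 30.112 = 75.427 mcg/mL·hr
F = (AUC_ev/D_ev)/(AUC_iv/D_iv) = (75.427/12.5)/(209.621/5) = 6.03416/41.9242 = 0.1439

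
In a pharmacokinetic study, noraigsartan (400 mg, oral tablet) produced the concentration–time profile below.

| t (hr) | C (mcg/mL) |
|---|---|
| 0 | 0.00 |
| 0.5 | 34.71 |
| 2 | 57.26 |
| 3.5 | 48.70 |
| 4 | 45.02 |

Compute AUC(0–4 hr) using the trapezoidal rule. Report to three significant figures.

AUC = 181 mcg/mL·hr

Trapezoidal AUC_0→4:
  [0→0.5]: (0.00+34.71)/2 × 0.5 = 8.6775
  [0.5→2]: (34.71+57.26)/2 × 1.5 = 68.9775
  [2→3.5]: (57.26+48.70)/2 × 1.5 = 79.47
  [3.5→4]: (48.70+45.02)/2 × 0.5 = 23.43
  Sum = 180.555 mcg/mL·hr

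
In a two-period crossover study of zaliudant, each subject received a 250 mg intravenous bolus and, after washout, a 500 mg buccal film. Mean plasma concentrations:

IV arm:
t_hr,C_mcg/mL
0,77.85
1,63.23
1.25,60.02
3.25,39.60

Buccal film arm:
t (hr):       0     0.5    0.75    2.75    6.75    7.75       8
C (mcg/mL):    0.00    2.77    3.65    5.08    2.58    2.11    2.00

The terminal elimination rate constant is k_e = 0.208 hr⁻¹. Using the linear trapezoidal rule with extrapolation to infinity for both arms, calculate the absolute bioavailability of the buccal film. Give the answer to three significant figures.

Trapezoidal AUC_0→3.25 (IV):
  [0→1]: (77.85+63.23)/2 × 1 = 70.54
  [1→1.25]: (63.23+60.02)/2 × 0.25 = 15.40625
  [1.25→3.25]: (60.02+39.60)/2 × 2 = 99.62
  Sum = 185.56625 mcg/mL·hr
IV tail: 39.60/0.208 = 190.385; AUC_iv,0→∞ = 185.56625 + 190.385 = 375.95125 mcg/mL·hr
Trapezoidal AUC_0→8 (buccal film):
  [0→0.5]: (0.00+2.77)/2 × 0.5 = 0.6925
  [0.5→0.75]: (2.77+3.65)/2 × 0.25 = 0.8025
  [0.75→2.75]: (3.65+5.08)/2 × 2 = 8.73
  [2.75→6.75]: (5.08+2.58)/2 × 4 = 15.32
  [6.75→7.75]: (2.58+2.11)/2 × 1 = 2.345
  [7.75→8]: (2.11+2.00)/2 × 0.25 = 0.51375
  Sum = 28.40375 mcg/mL·hr
buccal film tail: 2.00/0.208 = 9.615; AUC_ev,0→∞ = 28.40375 + 9.615 = 38.01875 mcg/mL·hr
F = (AUC_ev/D_ev)/(AUC_iv/D_iv) = (38.01875/500)/(375.95125/250) = 0.0760375/1.503805 = 0.0506

F = 0.0506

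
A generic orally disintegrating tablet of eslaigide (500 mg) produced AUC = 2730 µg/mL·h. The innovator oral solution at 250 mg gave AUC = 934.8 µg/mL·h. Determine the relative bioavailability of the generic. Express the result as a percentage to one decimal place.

F_rel = 146.0%

F_rel = (AUC_test/D_test) / (AUC_ref/D_ref)
      = (2730/500) / (934.8/250)
      = 5.46 / 3.7392 = 1.4602 = 146.02%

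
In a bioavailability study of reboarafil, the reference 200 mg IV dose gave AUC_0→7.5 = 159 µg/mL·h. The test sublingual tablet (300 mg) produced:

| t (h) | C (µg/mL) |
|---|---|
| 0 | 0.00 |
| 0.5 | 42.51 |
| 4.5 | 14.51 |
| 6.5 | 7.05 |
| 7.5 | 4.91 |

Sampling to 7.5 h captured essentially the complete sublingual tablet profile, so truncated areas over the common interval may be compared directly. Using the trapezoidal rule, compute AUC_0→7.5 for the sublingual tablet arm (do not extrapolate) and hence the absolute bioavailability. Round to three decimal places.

F = 0.638

Trapezoidal AUC_0→7.5 (sublingual tablet):
  [0→0.5]: (0.00+42.51)/2 × 0.5 = 10.6275
  [0.5→4.5]: (42.51+14.51)/2 × 4 = 114.04
  [4.5→6.5]: (14.51+7.05)/2 × 2 = 21.56
  [6.5→7.5]: (7.05+4.91)/2 × 1 = 5.98
  Sum = 152.2075 µg/mL·h
F = (AUC_ev/D_ev)/(AUC_iv/D_iv) = (152.2075/300)/(159/200) = 0.507358/0.795 = 0.6382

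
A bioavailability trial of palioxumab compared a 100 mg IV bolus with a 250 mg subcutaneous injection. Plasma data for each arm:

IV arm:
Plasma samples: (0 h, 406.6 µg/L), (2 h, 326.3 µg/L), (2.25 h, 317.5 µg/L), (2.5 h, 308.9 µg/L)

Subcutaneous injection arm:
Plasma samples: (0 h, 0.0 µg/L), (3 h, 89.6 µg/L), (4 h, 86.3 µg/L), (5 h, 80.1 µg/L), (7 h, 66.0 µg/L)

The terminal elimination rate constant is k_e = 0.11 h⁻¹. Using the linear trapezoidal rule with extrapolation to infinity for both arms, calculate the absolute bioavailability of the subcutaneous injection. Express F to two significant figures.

F = 0.11

Trapezoidal AUC_0→2.5 (IV):
  [0→2]: (406.6+326.3)/2 × 2 = 732.9
  [2→2.25]: (326.3+317.5)/2 × 0.25 = 80.475
  [2.25→2.5]: (317.5+308.9)/2 × 0.25 = 78.3
  Sum = 891.675 µg/L·h
IV tail: 308.9/0.11 = 2808.182; AUC_iv,0→∞ = 891.675 + 2808.182 = 3699.857 µg/L·h
Trapezoidal AUC_0→7 (subcutaneous injection):
  [0→3]: (0.0+89.6)/2 × 3 = 134.4
  [3→4]: (89.6+86.3)/2 × 1 = 87.95
  [4→5]: (86.3+80.1)/2 × 1 = 83.2
  [5→7]: (80.1+66.0)/2 × 2 = 146.1
  Sum = 451.65 µg/L·h
subcutaneous injection tail: 66.0/0.11 = 600.000; AUC_ev,0→∞ = 451.65 + 600.000 = 1051.65 µg/L·h
F = (AUC_ev/D_ev)/(AUC_iv/D_iv) = (1051.65/250)/(3699.857/100) = 4.2066/36.99857 = 0.1137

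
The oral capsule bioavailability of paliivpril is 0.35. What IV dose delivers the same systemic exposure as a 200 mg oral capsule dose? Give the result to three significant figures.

D_iv = 70.0 mg

Systemic exposure from an extravascular dose = F × D_ev, so the equivalent IV dose is F × D_ev.
D_iv = F × D_ev = 0.35 × 200 = 70 mg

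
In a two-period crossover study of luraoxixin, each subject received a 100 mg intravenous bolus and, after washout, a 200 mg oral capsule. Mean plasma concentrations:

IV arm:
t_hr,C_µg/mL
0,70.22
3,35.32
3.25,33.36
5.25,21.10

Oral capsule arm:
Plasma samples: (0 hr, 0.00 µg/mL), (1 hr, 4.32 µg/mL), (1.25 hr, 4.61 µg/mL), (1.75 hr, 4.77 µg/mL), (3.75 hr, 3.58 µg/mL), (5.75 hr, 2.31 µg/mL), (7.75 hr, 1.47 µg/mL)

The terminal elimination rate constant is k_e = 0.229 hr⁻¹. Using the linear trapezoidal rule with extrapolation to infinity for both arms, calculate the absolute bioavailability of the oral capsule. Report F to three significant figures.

F = 0.0479

Trapezoidal AUC_0→5.25 (IV):
  [0→3]: (70.22+35.32)/2 × 3 = 158.31
  [3→3.25]: (35.32+33.36)/2 × 0.25 = 8.585
  [3.25→5.25]: (33.36+21.10)/2 × 2 = 54.46
  Sum = 221.355 µg/mL·hr
IV tail: 21.10/0.229 = 92.140; AUC_iv,0→∞ = 221.355 + 92.140 = 313.495 µg/mL·hr
Trapezoidal AUC_0→7.75 (oral capsule):
  [0→1]: (0.00+4.32)/2 × 1 = 2.16
  [1→1.25]: (4.32+4.61)/2 × 0.25 = 1.11625
  [1.25→1.75]: (4.61+4.77)/2 × 0.5 = 2.345
  [1.75→3.75]: (4.77+3.58)/2 × 2 = 8.35
  [3.75→5.75]: (3.58+2.31)/2 × 2 = 5.89
  [5.75→7.75]: (2.31+1.47)/2 × 2 = 3.78
  Sum = 23.64125 µg/mL·hr
oral capsule tail: 1.47/0.229 = 6.419; AUC_ev,0→∞ = 23.64125 + 6.419 = 30.06025 µg/mL·hr
F = (AUC_ev/D_ev)/(AUC_iv/D_iv) = (30.06025/200)/(313.495/100) = 0.15030125/3.13495 = 0.0479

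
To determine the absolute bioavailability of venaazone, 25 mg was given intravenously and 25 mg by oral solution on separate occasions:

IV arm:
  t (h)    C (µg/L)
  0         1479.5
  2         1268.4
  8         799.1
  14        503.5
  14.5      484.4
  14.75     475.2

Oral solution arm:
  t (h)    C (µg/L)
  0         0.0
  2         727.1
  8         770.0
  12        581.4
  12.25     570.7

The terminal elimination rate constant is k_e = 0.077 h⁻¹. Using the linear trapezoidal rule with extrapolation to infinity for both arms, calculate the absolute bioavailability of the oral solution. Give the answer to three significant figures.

F = 0.798

Trapezoidal AUC_0→14.75 (IV):
  [0→2]: (1479.5+1268.4)/2 × 2 = 2747.9
  [2→8]: (1268.4+799.1)/2 × 6 = 6202.5
  [8→14]: (799.1+503.5)/2 × 6 = 3907.8
  [14→14.5]: (503.5+484.4)/2 × 0.5 = 246.975
  [14.5→14.75]: (484.4+475.2)/2 × 0.25 = 119.95
  Sum = 13225.125 µg/L·h
IV tail: 475.2/0.077 = 6171.429; AUC_iv,0→∞ = 13225.125 + 6171.429 = 19396.554 µg/L·h
Trapezoidal AUC_0→12.25 (oral solution):
  [0→2]: (0.0+727.1)/2 × 2 = 727.1
  [2→8]: (727.1+770.0)/2 × 6 = 4491.3
  [8→12]: (770.0+581.4)/2 × 4 = 2702.8
  [12→12.25]: (581.4+570.7)/2 × 0.25 = 144.0125
  Sum = 8065.2125 µg/L·h
oral solution tail: 570.7/0.077 = 7411.688; AUC_ev,0→∞ = 8065.2125 + 7411.688 = 15476.9005 µg/L·h
F = (AUC_ev/D_ev)/(AUC_iv/D_iv) = (15476.9005/25)/(19396.554/25) = 619.07602/775.86216 = 0.7979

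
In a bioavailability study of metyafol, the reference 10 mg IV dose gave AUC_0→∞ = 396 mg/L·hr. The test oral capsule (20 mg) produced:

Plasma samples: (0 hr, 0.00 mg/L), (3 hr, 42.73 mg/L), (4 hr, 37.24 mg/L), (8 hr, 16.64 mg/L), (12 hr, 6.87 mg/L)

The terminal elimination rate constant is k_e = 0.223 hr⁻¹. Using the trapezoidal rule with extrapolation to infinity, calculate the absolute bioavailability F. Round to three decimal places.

F = 0.366

Trapezoidal AUC_0→12 (oral capsule):
  [0→3]: (0.00+42.73)/2 × 3 = 64.095
  [3→4]: (42.73+37.24)/2 × 1 = 39.985
  [4→8]: (37.24+16.64)/2 × 4 = 107.76
  [8→12]: (16.64+6.87)/2 × 4 = 47.02
  Sum = 258.86 mg/L·hr
Tail: C_last/k_e = 6.87/0.223 = 30.807
AUC_0→∞ (oral capsule) = 258.86 + 30.807 = 289.667 mg/L·hr
F = (AUC_ev/D_ev)/(AUC_iv/D_iv) = (289.667/20)/(396/10) = 14.48335/39.6 = 0.3657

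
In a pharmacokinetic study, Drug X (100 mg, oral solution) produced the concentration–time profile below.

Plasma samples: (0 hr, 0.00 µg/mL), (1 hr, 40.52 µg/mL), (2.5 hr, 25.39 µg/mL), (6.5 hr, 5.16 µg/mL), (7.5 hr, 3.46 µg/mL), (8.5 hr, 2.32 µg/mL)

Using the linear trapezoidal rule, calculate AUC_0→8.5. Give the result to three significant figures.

AUC = 138 µg/mL·hr

Trapezoidal AUC_0→8.5:
  [0→1]: (0.00+40.52)/2 × 1 = 20.26
  [1→2.5]: (40.52+25.39)/2 × 1.5 = 49.4325
  [2.5→6.5]: (25.39+5.16)/2 × 4 = 61.1
  [6.5→7.5]: (5.16+3.46)/2 × 1 = 4.31
  [7.5→8.5]: (3.46+2.32)/2 × 1 = 2.89
  Sum = 137.9925 µg/mL·hr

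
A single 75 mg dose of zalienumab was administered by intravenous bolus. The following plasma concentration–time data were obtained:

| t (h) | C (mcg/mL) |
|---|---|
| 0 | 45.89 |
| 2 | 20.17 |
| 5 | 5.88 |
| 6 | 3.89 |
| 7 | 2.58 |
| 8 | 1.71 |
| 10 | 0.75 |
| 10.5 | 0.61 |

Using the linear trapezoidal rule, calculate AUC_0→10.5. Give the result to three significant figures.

AUC = 118 mcg/mL·h

Trapezoidal AUC_0→10.5:
  [0→2]: (45.89+20.17)/2 × 2 = 66.06
  [2→5]: (20.17+5.88)/2 × 3 = 39.075
  [5→6]: (5.88+3.89)/2 × 1 = 4.885
  [6→7]: (3.89+2.58)/2 × 1 = 3.235
  [7→8]: (2.58+1.71)/2 × 1 = 2.145
  [8→10]: (1.71+0.75)/2 × 2 = 2.46
  [10→10.5]: (0.75+0.61)/2 × 0.5 = 0.34
  Sum = 118.2 mcg/mL·h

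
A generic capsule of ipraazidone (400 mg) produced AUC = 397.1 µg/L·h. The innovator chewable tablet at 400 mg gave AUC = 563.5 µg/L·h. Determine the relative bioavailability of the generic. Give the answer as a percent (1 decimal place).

F_rel = (AUC_test/D_test) / (AUC_ref/D_ref)
      = (397.1/400) / (563.5/400)
      = 0.99275 / 1.40875 = 0.7047 = 70.47%

F_rel = 70.5%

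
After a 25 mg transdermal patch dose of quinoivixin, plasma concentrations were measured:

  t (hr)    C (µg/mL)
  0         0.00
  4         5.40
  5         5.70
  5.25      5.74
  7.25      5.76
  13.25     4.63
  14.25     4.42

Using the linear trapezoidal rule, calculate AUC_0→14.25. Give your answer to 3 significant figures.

Trapezoidal AUC_0→14.25:
  [0→4]: (0.00+5.40)/2 × 4 = 10.8
  [4→5]: (5.40+5.70)/2 × 1 = 5.55
  [5→5.25]: (5.70+5.74)/2 × 0.25 = 1.43
  [5.25→7.25]: (5.74+5.76)/2 × 2 = 11.5
  [7.25→13.25]: (5.76+4.63)/2 × 6 = 31.17
  [13.25→14.25]: (4.63+4.42)/2 × 1 = 4.525
  Sum = 64.975 µg/mL·hr

AUC = 65.0 µg/mL·hr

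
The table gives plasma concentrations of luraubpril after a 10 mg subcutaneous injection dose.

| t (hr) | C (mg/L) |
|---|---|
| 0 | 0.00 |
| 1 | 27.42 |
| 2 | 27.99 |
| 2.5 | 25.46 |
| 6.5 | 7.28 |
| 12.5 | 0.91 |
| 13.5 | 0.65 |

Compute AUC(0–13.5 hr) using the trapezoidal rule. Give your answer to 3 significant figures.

AUC = 146 mg/L·hr

Trapezoidal AUC_0→13.5:
  [0→1]: (0.00+27.42)/2 × 1 = 13.71
  [1→2]: (27.42+27.99)/2 × 1 = 27.705
  [2→2.5]: (27.99+25.46)/2 × 0.5 = 13.3625
  [2.5→6.5]: (25.46+7.28)/2 × 4 = 65.48
  [6.5→12.5]: (7.28+0.91)/2 × 6 = 24.57
  [12.5→13.5]: (0.91+0.65)/2 × 1 = 0.78
  Sum = 145.6075 mg/L·hr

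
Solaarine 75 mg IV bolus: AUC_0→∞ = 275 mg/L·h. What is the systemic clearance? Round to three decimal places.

CL = Dose_iv / AUC_0→∞
   = 75 / 275 = 0.272727 L/h

CL = 0.273 L/h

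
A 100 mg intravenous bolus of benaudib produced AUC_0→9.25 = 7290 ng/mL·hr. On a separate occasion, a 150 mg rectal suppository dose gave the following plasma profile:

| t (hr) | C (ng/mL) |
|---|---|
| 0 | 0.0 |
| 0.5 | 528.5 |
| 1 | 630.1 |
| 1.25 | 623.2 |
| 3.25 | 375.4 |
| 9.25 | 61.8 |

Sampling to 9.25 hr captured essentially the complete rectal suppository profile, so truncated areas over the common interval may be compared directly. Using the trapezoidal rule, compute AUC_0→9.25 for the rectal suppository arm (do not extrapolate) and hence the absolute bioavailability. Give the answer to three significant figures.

Trapezoidal AUC_0→9.25 (rectal suppository):
  [0→0.5]: (0.0+528.5)/2 × 0.5 = 132.125
  [0.5→1]: (528.5+630.1)/2 × 0.5 = 289.65
  [1→1.25]: (630.1+623.2)/2 × 0.25 = 156.6625
  [1.25→3.25]: (623.2+375.4)/2 × 2 = 998.6
  [3.25→9.25]: (375.4+61.8)/2 × 6 = 1311.6
  Sum = 2888.6375 ng/mL·hr
F = (AUC_ev/D_ev)/(AUC_iv/D_iv) = (2888.6375/150)/(7290/100) = 19.2576/72.9 = 0.2642

F = 0.264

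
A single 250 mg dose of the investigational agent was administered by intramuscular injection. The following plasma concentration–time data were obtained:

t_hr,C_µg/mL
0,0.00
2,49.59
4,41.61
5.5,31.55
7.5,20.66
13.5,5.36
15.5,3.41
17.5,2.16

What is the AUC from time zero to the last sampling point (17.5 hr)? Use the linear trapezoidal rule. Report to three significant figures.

Trapezoidal AUC_0→17.5:
  [0→2]: (0.00+49.59)/2 × 2 = 49.59
  [2→4]: (49.59+41.61)/2 × 2 = 91.2
  [4→5.5]: (41.61+31.55)/2 × 1.5 = 54.87
  [5.5→7.5]: (31.55+20.66)/2 × 2 = 52.21
  [7.5→13.5]: (20.66+5.36)/2 × 6 = 78.06
  [13.5→15.5]: (5.36+3.41)/2 × 2 = 8.77
  [15.5→17.5]: (3.41+2.16)/2 × 2 = 5.57
  Sum = 340.27 µg/mL·hr

AUC = 340 µg/mL·hr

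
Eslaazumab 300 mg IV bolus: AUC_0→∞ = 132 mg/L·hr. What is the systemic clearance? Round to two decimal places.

CL = 2.27 L/hr

CL = Dose_iv / AUC_0→∞
   = 300 / 132 = 2.27273 L/hr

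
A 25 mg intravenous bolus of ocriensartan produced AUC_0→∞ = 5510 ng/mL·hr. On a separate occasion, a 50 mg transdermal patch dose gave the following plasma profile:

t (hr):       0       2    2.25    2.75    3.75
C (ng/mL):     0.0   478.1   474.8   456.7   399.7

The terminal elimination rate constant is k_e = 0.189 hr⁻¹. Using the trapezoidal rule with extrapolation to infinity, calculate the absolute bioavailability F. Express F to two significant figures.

F = 0.31

Trapezoidal AUC_0→3.75 (transdermal patch):
  [0→2]: (0.0+478.1)/2 × 2 = 478.1
  [2→2.25]: (478.1+474.8)/2 × 0.25 = 119.1125
  [2.25→2.75]: (474.8+456.7)/2 × 0.5 = 232.875
  [2.75→3.75]: (456.7+399.7)/2 × 1 = 428.2
  Sum = 1258.2875 ng/mL·hr
Tail: C_last/k_e = 399.7/0.189 = 2114.815
AUC_0→∞ (transdermal patch) = 1258.2875 + 2114.815 = 3373.1025 ng/mL·hr
F = (AUC_ev/D_ev)/(AUC_iv/D_iv) = (3373.1025/50)/(5510/25) = 67.46205/220.4 = 0.3061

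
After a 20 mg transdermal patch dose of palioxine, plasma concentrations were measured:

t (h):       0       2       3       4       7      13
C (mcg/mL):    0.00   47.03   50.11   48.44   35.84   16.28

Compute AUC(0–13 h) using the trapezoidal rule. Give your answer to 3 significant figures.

Trapezoidal AUC_0→13:
  [0→2]: (0.00+47.03)/2 × 2 = 47.03
  [2→3]: (47.03+50.11)/2 × 1 = 48.57
  [3→4]: (50.11+48.44)/2 × 1 = 49.275
  [4→7]: (48.44+35.84)/2 × 3 = 126.42
  [7→13]: (35.84+16.28)/2 × 6 = 156.36
  Sum = 427.655 mcg/mL·h

AUC = 428 mcg/mL·h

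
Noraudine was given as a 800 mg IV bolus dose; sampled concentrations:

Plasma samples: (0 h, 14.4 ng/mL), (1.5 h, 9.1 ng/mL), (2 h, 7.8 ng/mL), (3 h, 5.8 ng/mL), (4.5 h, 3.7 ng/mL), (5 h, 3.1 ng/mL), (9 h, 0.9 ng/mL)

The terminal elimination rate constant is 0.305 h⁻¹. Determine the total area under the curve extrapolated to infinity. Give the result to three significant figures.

AUC = 48.4 ng/mL·h

Trapezoidal AUC_0→9:
  [0→1.5]: (14.4+9.1)/2 × 1.5 = 17.625
  [1.5→2]: (9.1+7.8)/2 × 0.5 = 4.225
  [2→3]: (7.8+5.8)/2 × 1 = 6.8
  [3→4.5]: (5.8+3.7)/2 × 1.5 = 7.125
  [4.5→5]: (3.7+3.1)/2 × 0.5 = 1.7
  [5→9]: (3.1+0.9)/2 × 4 = 8.0
  Sum = 45.475 ng/mL·h
Extrapolated tail: C_last / k_e = 0.9 / 0.305 = 2.951
AUC_0→∞ = 45.475 + 2.951 = 48.426 ng/mL·h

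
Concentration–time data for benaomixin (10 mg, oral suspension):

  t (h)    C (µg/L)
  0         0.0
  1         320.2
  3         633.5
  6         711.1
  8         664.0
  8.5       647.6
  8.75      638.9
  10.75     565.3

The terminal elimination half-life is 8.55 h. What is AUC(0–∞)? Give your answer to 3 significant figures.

Trapezoidal AUC_0→10.75:
  [0→1]: (0.0+320.2)/2 × 1 = 160.1
  [1→3]: (320.2+633.5)/2 × 2 = 953.7
  [3→6]: (633.5+711.1)/2 × 3 = 2016.9
  [6→8]: (711.1+664.0)/2 × 2 = 1375.1
  [8→8.5]: (664.0+647.6)/2 × 0.5 = 327.9
  [8.5→8.75]: (647.6+638.9)/2 × 0.25 = 160.8125
  [8.75→10.75]: (638.9+565.3)/2 × 2 = 1204.2
  Sum = 6198.7125 µg/L·h
k_e = ln2 / t½ = 0.693147 / 8.55 = 0.0811 h^-1
Extrapolated tail: C_last / k_e = 565.3 / 0.0811 = 6970.407
AUC_0→∞ = 6198.7125 + 6970.407 = 13169.1195 µg/L·h

AUC = 13200 µg/L·h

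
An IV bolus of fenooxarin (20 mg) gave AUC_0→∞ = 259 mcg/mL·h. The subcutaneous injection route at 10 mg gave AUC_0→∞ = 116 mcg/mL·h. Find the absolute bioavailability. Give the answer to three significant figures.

F = 0.896

F = (AUC_ev / D_ev) / (AUC_iv / D_iv)
  = (116/10) / (259/20)
  = 11.6 / 12.95 = 0.8958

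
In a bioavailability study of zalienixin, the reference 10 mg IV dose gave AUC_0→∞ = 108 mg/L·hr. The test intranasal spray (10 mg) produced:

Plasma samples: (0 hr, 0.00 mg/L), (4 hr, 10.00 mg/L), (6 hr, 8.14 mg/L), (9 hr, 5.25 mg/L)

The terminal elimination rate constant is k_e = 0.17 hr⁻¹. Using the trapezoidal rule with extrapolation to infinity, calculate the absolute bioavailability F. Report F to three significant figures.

Trapezoidal AUC_0→9 (intranasal spray):
  [0→4]: (0.00+10.00)/2 × 4 = 20.0
  [4→6]: (10.00+8.14)/2 × 2 = 18.14
  [6→9]: (8.14+5.25)/2 × 3 = 20.085
  Sum = 58.225 mg/L·hr
Tail: C_last/k_e = 5.25/0.17 = 30.882
AUC_0→∞ (intranasal spray) = 58.225 + 30.882 = 89.107 mg/L·hr
F = (AUC_ev/D_ev)/(AUC_iv/D_iv) = (89.107/10)/(108/10) = 8.9107/10.8 = 0.8251

F = 0.825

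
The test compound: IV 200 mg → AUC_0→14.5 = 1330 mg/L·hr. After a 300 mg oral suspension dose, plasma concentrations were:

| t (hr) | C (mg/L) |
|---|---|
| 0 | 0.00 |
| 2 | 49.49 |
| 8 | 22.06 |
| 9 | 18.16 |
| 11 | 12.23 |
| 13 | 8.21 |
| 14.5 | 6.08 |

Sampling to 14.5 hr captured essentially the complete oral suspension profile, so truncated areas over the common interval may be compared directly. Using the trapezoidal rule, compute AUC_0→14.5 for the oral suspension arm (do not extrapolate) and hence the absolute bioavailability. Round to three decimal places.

Trapezoidal AUC_0→14.5 (oral suspension):
  [0→2]: (0.00+49.49)/2 × 2 = 49.49
  [2→8]: (49.49+22.06)/2 × 6 = 214.65
  [8→9]: (22.06+18.16)/2 × 1 = 20.11
  [9→11]: (18.16+12.23)/2 × 2 = 30.39
  [11→13]: (12.23+8.21)/2 × 2 = 20.44
  [13→14.5]: (8.21+6.08)/2 × 1.5 = 10.7175
  Sum = 345.7975 mg/L·hr
F = (AUC_ev/D_ev)/(AUC_iv/D_iv) = (345.7975/300)/(1330/200) = 1.15266/6.65 = 0.1733

F = 0.173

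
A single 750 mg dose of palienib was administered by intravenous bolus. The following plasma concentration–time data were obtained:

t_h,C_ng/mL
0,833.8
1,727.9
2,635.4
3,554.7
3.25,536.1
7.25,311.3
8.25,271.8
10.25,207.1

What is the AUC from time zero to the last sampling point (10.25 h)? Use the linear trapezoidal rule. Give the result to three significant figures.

AUC = 4660 ng/mL·h

Trapezoidal AUC_0→10.25:
  [0→1]: (833.8+727.9)/2 × 1 = 780.85
  [1→2]: (727.9+635.4)/2 × 1 = 681.65
  [2→3]: (635.4+554.7)/2 × 1 = 595.05
  [3→3.25]: (554.7+536.1)/2 × 0.25 = 136.35
  [3.25→7.25]: (536.1+311.3)/2 × 4 = 1694.8
  [7.25→8.25]: (311.3+271.8)/2 × 1 = 291.55
  [8.25→10.25]: (271.8+207.1)/2 × 2 = 478.9
  Sum = 4659.15 ng/mL·h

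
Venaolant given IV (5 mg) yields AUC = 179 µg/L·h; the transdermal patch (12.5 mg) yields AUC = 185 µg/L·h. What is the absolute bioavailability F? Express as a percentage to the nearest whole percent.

F = 41%

F = (AUC_ev / D_ev) / (AUC_iv / D_iv)
  = (185/12.5) / (179/5)
  = 14.8 / 35.8 = 0.4134
  = 41.34%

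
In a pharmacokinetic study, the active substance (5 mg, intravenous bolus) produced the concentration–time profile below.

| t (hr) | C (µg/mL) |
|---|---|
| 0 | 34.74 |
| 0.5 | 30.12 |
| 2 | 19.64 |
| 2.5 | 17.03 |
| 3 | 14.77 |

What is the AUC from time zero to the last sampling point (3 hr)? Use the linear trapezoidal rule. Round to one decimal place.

Trapezoidal AUC_0→3:
  [0→0.5]: (34.74+30.12)/2 × 0.5 = 16.215
  [0.5→2]: (30.12+19.64)/2 × 1.5 = 37.32
  [2→2.5]: (19.64+17.03)/2 × 0.5 = 9.1675
  [2.5→3]: (17.03+14.77)/2 × 0.5 = 7.95
  Sum = 70.6525 µg/mL·hr

AUC = 70.7 µg/mL·hr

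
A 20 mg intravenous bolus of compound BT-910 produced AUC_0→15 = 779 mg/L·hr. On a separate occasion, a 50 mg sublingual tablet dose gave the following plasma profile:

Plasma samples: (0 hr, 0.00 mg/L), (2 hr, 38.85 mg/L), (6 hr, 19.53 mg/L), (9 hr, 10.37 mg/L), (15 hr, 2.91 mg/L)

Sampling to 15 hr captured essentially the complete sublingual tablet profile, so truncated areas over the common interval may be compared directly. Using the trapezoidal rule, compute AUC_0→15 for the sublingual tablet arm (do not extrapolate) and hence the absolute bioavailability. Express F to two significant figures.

Trapezoidal AUC_0→15 (sublingual tablet):
  [0→2]: (0.00+38.85)/2 × 2 = 38.85
  [2→6]: (38.85+19.53)/2 × 4 = 116.76
  [6→9]: (19.53+10.37)/2 × 3 = 44.85
  [9→15]: (10.37+2.91)/2 × 6 = 39.84
  Sum = 240.3 mg/L·hr
F = (AUC_ev/D_ev)/(AUC_iv/D_iv) = (240.3/50)/(779/20) = 4.806/38.95 = 0.1234

F = 0.12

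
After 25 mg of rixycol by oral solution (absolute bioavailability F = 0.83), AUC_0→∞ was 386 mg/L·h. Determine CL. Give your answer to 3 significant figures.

CL = F × Dose / AUC_0→∞
   = 0.83 × 25 / 386 = 0.0537565 L/h

CL = 0.0538 L/h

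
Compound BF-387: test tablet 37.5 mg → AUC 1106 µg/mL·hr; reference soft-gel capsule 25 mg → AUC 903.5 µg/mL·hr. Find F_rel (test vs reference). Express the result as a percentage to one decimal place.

F_rel = (AUC_test/D_test) / (AUC_ref/D_ref)
      = (1106/37.5) / (903.5/25)
      = 29.4933 / 36.14 = 0.8161 = 81.61%

F_rel = 81.6%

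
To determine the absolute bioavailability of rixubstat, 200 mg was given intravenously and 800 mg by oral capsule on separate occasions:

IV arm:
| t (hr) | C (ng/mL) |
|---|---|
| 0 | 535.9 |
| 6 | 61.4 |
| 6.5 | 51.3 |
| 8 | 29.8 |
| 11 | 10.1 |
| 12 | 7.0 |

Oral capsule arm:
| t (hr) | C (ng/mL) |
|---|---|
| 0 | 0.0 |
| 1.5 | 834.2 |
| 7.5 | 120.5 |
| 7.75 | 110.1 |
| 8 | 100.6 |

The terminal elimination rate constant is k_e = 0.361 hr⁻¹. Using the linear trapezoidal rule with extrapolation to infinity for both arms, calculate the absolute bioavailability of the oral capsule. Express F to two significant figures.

Trapezoidal AUC_0→12 (IV):
  [0→6]: (535.9+61.4)/2 × 6 = 1791.9
  [6→6.5]: (61.4+51.3)/2 × 0.5 = 28.175
  [6.5→8]: (51.3+29.8)/2 × 1.5 = 60.825
  [8→11]: (29.8+10.1)/2 × 3 = 59.85
  [11→12]: (10.1+7.0)/2 × 1 = 8.55
  Sum = 1949.3 ng/mL·hr
IV tail: 7.0/0.361 = 19.391; AUC_iv,0→∞ = 1949.3 + 19.391 = 1968.691 ng/mL·hr
Trapezoidal AUC_0→8 (oral capsule):
  [0→1.5]: (0.0+834.2)/2 × 1.5 = 625.65
  [1.5→7.5]: (834.2+120.5)/2 × 6 = 2864.1
  [7.5→7.75]: (120.5+110.1)/2 × 0.25 = 28.825
  [7.75→8]: (110.1+100.6)/2 × 0.25 = 26.3375
  Sum = 3544.9125 ng/mL·hr
oral capsule tail: 100.6/0.361 = 278.670; AUC_ev,0→∞ = 3544.9125 + 278.670 = 3823.5825 ng/mL·hr
F = (AUC_ev/D_ev)/(AUC_iv/D_iv) = (3823.5825/800)/(1968.691/200) = 4.77948/9.843455 = 0.4855

F = 0.49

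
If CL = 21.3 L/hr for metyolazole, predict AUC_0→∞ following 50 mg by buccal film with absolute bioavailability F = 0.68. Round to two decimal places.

AUC_0→∞ = F × Dose / CL
        = 0.68 × 50 / 21.3 = 1.59624 mg/L·hr

AUC = 1.60 mg/L·hr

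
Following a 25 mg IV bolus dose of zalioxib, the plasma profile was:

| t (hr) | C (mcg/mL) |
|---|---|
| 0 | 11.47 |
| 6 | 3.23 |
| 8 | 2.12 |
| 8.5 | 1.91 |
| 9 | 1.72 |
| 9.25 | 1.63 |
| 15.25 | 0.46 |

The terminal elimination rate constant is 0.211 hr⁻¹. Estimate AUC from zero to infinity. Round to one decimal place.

AUC = 60.2 mcg/mL·hr

Trapezoidal AUC_0→15.25:
  [0→6]: (11.47+3.23)/2 × 6 = 44.1
  [6→8]: (3.23+2.12)/2 × 2 = 5.35
  [8→8.5]: (2.12+1.91)/2 × 0.5 = 1.0075
  [8.5→9]: (1.91+1.72)/2 × 0.5 = 0.9075
  [9→9.25]: (1.72+1.63)/2 × 0.25 = 0.41875
  [9.25→15.25]: (1.63+0.46)/2 × 6 = 6.27
  Sum = 58.05375 mcg/mL·hr
Extrapolated tail: C_last / k_e = 0.46 / 0.211 = 2.180
AUC_0→∞ = 58.05375 + 2.180 = 60.23375 mcg/mL·hr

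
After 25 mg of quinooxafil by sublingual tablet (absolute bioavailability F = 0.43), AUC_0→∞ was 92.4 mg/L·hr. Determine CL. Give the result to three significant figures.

CL = 0.116 L/hr

CL = F × Dose / AUC_0→∞
   = 0.43 × 25 / 92.4 = 0.116342 L/hr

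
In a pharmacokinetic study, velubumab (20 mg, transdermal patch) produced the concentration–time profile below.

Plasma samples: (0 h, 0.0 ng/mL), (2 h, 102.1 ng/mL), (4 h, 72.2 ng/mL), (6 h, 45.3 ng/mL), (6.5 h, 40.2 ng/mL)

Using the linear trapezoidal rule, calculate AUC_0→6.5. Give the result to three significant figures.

Trapezoidal AUC_0→6.5:
  [0→2]: (0.0+102.1)/2 × 2 = 102.1
  [2→4]: (102.1+72.2)/2 × 2 = 174.3
  [4→6]: (72.2+45.3)/2 × 2 = 117.5
  [6→6.5]: (45.3+40.2)/2 × 0.5 = 21.375
  Sum = 415.275 ng/mL·h

AUC = 415 ng/mL·h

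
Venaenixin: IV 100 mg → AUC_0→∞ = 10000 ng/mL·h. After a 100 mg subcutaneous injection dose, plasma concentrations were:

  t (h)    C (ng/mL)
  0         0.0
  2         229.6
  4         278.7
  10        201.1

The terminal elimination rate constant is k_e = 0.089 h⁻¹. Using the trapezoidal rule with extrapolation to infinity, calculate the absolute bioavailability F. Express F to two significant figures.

Trapezoidal AUC_0→10 (subcutaneous injection):
  [0→2]: (0.0+229.6)/2 × 2 = 229.6
  [2→4]: (229.6+278.7)/2 × 2 = 508.3
  [4→10]: (278.7+201.1)/2 × 6 = 1439.4
  Sum = 2177.3 ng/mL·h
Tail: C_last/k_e = 201.1/0.089 = 2259.551
AUC_0→∞ (subcutaneous injection) = 2177.3 + 2259.551 = 4436.851 ng/mL·h
F = (AUC_ev/D_ev)/(AUC_iv/D_iv) = (4436.851/100)/(10000/100) = 44.36851/100 = 0.4437

F = 0.44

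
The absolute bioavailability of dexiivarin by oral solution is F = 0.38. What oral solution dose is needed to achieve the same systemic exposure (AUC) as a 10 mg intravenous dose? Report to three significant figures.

D_oral = 26.3 mg

For equal systemic exposure: F × D_ev = D_iv
D_ev = D_iv / F = 10 / 0.38 = 26.3158 mg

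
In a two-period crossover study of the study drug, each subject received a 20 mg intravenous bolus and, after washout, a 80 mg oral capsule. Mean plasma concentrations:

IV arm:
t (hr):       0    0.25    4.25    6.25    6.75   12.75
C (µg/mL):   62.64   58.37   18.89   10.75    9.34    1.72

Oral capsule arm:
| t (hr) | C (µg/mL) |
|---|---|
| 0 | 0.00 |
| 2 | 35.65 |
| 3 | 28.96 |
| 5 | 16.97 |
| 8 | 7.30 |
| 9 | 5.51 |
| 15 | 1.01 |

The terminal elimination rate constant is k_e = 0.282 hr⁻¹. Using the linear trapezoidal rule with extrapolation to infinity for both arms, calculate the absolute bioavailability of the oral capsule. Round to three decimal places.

F = 0.185

Trapezoidal AUC_0→12.75 (IV):
  [0→0.25]: (62.64+58.37)/2 × 0.25 = 15.12625
  [0.25→4.25]: (58.37+18.89)/2 × 4 = 154.52
  [4.25→6.25]: (18.89+10.75)/2 × 2 = 29.64
  [6.25→6.75]: (10.75+9.34)/2 × 0.5 = 5.0225
  [6.75→12.75]: (9.34+1.72)/2 × 6 = 33.18
  Sum = 237.48875 µg/mL·hr
IV tail: 1.72/0.282 = 6.099; AUC_iv,0→∞ = 237.48875 + 6.099 = 243.58775 µg/mL·hr
Trapezoidal AUC_0→15 (oral capsule):
  [0→2]: (0.00+35.65)/2 × 2 = 35.65
  [2→3]: (35.65+28.96)/2 × 1 = 32.305
  [3→5]: (28.96+16.97)/2 × 2 = 45.93
  [5→8]: (16.97+7.30)/2 × 3 = 36.405
  [8→9]: (7.30+5.51)/2 × 1 = 6.405
  [9→15]: (5.51+1.01)/2 × 6 = 19.56
  Sum = 176.255 µg/mL·hr
oral capsule tail: 1.01/0.282 = 3.582; AUC_ev,0→∞ = 176.255 + 3.582 = 179.837 µg/mL·hr
F = (AUC_ev/D_ev)/(AUC_iv/D_iv) = (179.837/80)/(243.58775/20) = 2.2479625/12.1794 = 0.1846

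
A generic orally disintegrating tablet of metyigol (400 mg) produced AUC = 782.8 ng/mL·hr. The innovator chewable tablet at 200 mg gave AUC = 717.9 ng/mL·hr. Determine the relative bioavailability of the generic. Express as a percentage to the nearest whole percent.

F_rel = 55%

F_rel = (AUC_test/D_test) / (AUC_ref/D_ref)
      = (782.8/400) / (717.9/200)
      = 1.957 / 3.5895 = 0.5452 = 54.52%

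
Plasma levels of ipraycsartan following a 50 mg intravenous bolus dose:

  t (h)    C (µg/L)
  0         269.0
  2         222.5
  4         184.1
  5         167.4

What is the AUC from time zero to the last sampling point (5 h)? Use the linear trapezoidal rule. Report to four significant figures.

Trapezoidal AUC_0→5:
  [0→2]: (269.0+222.5)/2 × 2 = 491.5
  [2→4]: (222.5+184.1)/2 × 2 = 406.6
  [4→5]: (184.1+167.4)/2 × 1 = 175.75
  Sum = 1073.85 µg/L·h

AUC = 1074 µg/L·h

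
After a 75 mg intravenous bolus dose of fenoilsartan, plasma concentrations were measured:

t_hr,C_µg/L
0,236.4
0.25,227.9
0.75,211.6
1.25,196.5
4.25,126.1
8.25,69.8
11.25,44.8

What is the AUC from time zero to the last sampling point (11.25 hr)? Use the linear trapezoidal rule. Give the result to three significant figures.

Trapezoidal AUC_0→11.25:
  [0→0.25]: (236.4+227.9)/2 × 0.25 = 58.0375
  [0.25→0.75]: (227.9+211.6)/2 × 0.5 = 109.875
  [0.75→1.25]: (211.6+196.5)/2 × 0.5 = 102.025
  [1.25→4.25]: (196.5+126.1)/2 × 3 = 483.9
  [4.25→8.25]: (126.1+69.8)/2 × 4 = 391.8
  [8.25→11.25]: (69.8+44.8)/2 × 3 = 171.9
  Sum = 1317.5375 µg/L·hr

AUC = 1320 µg/L·hr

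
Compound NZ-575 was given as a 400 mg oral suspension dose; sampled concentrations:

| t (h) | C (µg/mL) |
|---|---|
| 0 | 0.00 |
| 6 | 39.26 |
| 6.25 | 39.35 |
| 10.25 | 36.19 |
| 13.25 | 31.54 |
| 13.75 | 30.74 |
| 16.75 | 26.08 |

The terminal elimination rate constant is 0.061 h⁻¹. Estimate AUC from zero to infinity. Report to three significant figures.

AUC = 909 µg/mL·h

Trapezoidal AUC_0→16.75:
  [0→6]: (0.00+39.26)/2 × 6 = 117.78
  [6→6.25]: (39.26+39.35)/2 × 0.25 = 9.82625
  [6.25→10.25]: (39.35+36.19)/2 × 4 = 151.08
  [10.25→13.25]: (36.19+31.54)/2 × 3 = 101.595
  [13.25→13.75]: (31.54+30.74)/2 × 0.5 = 15.57
  [13.75→16.75]: (30.74+26.08)/2 × 3 = 85.23
  Sum = 481.08125 µg/mL·h
Extrapolated tail: C_last / k_e = 26.08 / 0.061 = 427.541
AUC_0→∞ = 481.08125 + 427.541 = 908.62225 µg/mL·h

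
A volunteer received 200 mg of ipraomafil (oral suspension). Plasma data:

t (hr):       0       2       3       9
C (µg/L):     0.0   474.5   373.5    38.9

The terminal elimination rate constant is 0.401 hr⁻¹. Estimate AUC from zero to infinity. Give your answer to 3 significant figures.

Trapezoidal AUC_0→9:
  [0→2]: (0.0+474.5)/2 × 2 = 474.5
  [2→3]: (474.5+373.5)/2 × 1 = 424.0
  [3→9]: (373.5+38.9)/2 × 6 = 1237.2
  Sum = 2135.7 µg/L·hr
Extrapolated tail: C_last / k_e = 38.9 / 0.401 = 97.007
AUC_0→∞ = 2135.7 + 97.007 = 2232.707 µg/L·hr

AUC = 2230 µg/L·hr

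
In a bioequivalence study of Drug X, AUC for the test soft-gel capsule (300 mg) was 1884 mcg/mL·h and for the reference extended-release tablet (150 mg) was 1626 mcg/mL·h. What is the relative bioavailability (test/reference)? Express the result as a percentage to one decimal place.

F_rel = (AUC_test/D_test) / (AUC_ref/D_ref)
      = (1884/300) / (1626/150)
      = 6.28 / 10.84 = 0.5793 = 57.93%

F_rel = 57.9%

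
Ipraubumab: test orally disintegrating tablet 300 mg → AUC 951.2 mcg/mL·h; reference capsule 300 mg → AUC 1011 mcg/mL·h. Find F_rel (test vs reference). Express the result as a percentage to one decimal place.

F_rel = 94.1%

F_rel = (AUC_test/D_test) / (AUC_ref/D_ref)
      = (951.2/300) / (1011/300)
      = 3.17067 / 3.37 = 0.9409 = 94.09%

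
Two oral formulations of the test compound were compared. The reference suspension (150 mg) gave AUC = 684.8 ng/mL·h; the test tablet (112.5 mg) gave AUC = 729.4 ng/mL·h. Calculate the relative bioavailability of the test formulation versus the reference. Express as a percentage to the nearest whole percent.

F_rel = (AUC_test/D_test) / (AUC_ref/D_ref)
      = (729.4/112.5) / (684.8/150)
      = 6.48356 / 4.56533 = 1.4202 = 142.02%

F_rel = 142%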